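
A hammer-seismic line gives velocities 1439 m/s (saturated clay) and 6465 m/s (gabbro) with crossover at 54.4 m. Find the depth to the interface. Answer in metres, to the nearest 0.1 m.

x_cross = 2h·√((V₂+V₁)/(V₂−V₁)) → h = x_cross / (2·√((V₂+V₁)/(V₂−V₁))).
√((V₂+V₁)/(V₂−V₁)) = √((6465+1439)/(6465−1439)) = 1.2540.
h = 54.4 / (2·1.2540) = 21.69 m.

21.7 m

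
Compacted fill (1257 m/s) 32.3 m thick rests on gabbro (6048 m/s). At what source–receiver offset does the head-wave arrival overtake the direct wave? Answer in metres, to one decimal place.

θ_c = arcsin(1257/6048) = 12.00°, so cos θ_c = 0.9782 and tᵢ = 2h cos θ_c/V₁ = 0.0503 s.
At crossover x/V₁ = x/V₂ + tᵢ ⇒ x = tᵢ/(1/V₁ − 1/V₂) = 0.05027/(7.9554e-04 − 1.6534e-04) = 79.77 m.

79.8 m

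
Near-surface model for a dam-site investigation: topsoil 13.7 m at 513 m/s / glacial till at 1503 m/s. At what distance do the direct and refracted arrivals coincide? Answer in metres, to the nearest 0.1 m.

39.1 m

x_cross = 2h·√((V₂+V₁)/(V₂−V₁)).
(V₂+V₁)/(V₂−V₁) = (1503+513)/(1503−513) = 2.0364; √ = 1.4270.
x_cross = 2·13.7·1.4270 = 39.10 m.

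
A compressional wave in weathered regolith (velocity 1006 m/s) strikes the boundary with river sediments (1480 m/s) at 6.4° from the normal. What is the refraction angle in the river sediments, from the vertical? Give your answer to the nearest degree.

9°

sin θ₁/V₁ = sin θ₂/V₂ ⇒ sin θ₂ = 1480·sin 6.4°/1006 = 1480·0.1115/1006 = 0.1640.
θ₂ = sin⁻¹(0.1640) = 9.44° (from vertical).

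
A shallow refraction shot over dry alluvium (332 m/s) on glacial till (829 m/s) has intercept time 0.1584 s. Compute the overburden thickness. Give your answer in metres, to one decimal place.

28.7 m

h = tᵢ·V₁·V₂ / (2·√(V₂²−V₁²)).
√(V₂²−V₁²) = √(829² − 332²) = 759.6 m/s.
h = 0.1584 s × 332 × 829 / (2 × 759.6) = 28.70 m.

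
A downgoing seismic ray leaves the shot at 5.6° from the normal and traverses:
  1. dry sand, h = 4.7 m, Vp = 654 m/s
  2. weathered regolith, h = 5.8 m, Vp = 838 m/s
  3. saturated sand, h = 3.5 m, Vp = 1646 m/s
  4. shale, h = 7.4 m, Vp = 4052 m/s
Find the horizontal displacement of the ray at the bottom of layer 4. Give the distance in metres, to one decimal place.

7.7 m

Apply Snell's law at each interface; in layer i the horizontal offset is hᵢ·tan θᵢ.
Layer 1: θ = 5.60°; offset = 4.7·tan 5.60° = 0.461 m.
Layer 2: sin θ = 838·sin 5.6°/654 = 0.1250, θ = 7.18°; offset = 5.8·tan 7.18° = 0.731 m.
Layer 3: sin θ = 1646·sin 5.6°/654 = 0.2456, θ = 14.22°; offset = 3.5·tan 14.22° = 0.887 m.
Layer 4: sin θ = 4052·sin 5.6°/654 = 0.6046, θ = 37.20°; offset = 7.4·tan 37.20° = 5.617 m.
Summing the layer offsets gives 7.695 m.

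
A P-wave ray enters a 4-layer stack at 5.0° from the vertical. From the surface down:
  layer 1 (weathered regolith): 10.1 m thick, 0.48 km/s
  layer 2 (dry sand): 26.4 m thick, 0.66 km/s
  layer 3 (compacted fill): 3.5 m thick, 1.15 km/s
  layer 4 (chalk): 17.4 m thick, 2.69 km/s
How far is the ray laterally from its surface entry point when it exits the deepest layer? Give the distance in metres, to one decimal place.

Ray parameter p = sin 5.0° / 0.48 km/s = 1.8157e-01 s/km.
Layer 1: θ = 5.00°; offset = 10.1·tan 5.00° = 0.884 m.
Layer 2: sin θ = p·0.66 = 0.1198 → θ = 6.88°; offset = 26.4·tan 6.88° = 3.187 m.
Layer 3: sin θ = p·1.15 = 0.2088 → θ = 12.05°; offset = 3.5·tan 12.05° = 0.747 m.
Layer 4: sin θ = p·2.69 = 0.4884 → θ = 29.24°; offset = 17.4·tan 29.24° = 9.740 m.
Total horizontal offset = 14.557 m.

14.6 m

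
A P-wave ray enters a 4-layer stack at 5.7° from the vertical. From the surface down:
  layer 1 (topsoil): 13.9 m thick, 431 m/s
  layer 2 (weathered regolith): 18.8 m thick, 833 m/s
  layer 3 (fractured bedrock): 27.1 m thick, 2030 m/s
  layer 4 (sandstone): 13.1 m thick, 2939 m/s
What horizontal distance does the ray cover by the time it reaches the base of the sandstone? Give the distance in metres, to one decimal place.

Apply Snell's law at each interface; in layer i the horizontal offset is hᵢ·tan θᵢ.
Layer 1: θ = 5.70°; offset = 13.9·tan 5.70° = 1.387 m.
Layer 2: sin θ = 833·sin 5.7°/431 = 0.1920, θ = 11.07°; offset = 18.8·tan 11.07° = 3.677 m.
Layer 3: sin θ = 2030·sin 5.7°/431 = 0.4678, θ = 27.89°; offset = 27.1·tan 27.89° = 14.343 m.
Layer 4: sin θ = 2939·sin 5.7°/431 = 0.6773, θ = 42.63°; offset = 13.1·tan 42.63° = 12.059 m.
Summing the layer offsets gives 31.467 m.

31.5 m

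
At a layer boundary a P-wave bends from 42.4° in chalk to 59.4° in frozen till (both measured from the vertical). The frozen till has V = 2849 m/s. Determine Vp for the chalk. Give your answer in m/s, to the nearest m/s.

2232 m/s

sin 42.4° = 0.6743; sin 59.4° = 0.8607.
V₁ = V₂·(sin θ₁/sin θ₂) = 2849·(0.6743/0.8607) = 2231.90 m/s.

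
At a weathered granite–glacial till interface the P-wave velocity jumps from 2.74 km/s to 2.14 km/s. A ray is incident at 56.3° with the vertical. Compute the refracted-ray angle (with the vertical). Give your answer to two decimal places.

sin θ₁/V₁ = sin θ₂/V₂ ⇒ sin θ₂ = 2.14·sin 56.3°/2.74 = 2.14·0.8320/2.74 = 0.6498.
θ₂ = arcsin 0.6498 = 40.52° from the normal.

40.52°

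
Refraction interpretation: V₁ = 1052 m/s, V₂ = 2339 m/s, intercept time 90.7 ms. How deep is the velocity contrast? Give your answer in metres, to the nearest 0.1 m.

θ_c = arcsin(1052/2339) = 26.73°; cos θ_c = 0.8931.
tᵢ = 2h cos θ_c/V₁ ⇒ h = tᵢ·V₁/(2 cos θ_c) = 0.0907·1052/(2·0.8931) = 53.42 m.

53.4 m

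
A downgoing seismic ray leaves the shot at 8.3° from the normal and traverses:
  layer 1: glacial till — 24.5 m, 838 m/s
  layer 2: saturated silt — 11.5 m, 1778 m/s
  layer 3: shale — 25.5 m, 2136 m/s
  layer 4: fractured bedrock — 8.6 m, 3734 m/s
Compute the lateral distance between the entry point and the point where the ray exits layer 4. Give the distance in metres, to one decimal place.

24.6 m

p = sin θ₁/V₁ = sin 8.3°/838 = 1.7226e-04 s/m is conserved through the stack.
Layer 1: θ = 8.30°; offset = 24.5·tan 8.30° = 3.574 m.
Layer 2: sin θ = p·1778 = 0.3063 → θ = 17.84°; offset = 11.5·tan 17.84° = 3.700 m.
Layer 3: sin θ = p·2136 = 0.3680 → θ = 21.59°; offset = 25.5·tan 21.59° = 10.091 m.
Layer 4: sin θ = p·3734 = 0.6432 → θ = 40.03°; offset = 8.6·tan 40.03° = 7.225 m.
Summing the layer offsets gives 24.590 m.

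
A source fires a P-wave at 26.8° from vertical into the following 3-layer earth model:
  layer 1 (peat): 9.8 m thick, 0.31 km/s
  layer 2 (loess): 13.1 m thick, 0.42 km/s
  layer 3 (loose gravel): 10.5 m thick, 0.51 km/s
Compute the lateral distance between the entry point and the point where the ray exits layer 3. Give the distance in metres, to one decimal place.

26.7 m

Apply Snell's law at each interface; in layer i the horizontal offset is hᵢ·tan θᵢ.
Layer 1: θ = 26.80°; offset = 9.8·tan 26.80° = 4.950 m.
Layer 2: sin θ = 0.42·sin 26.8°/0.31 = 0.6109, θ = 37.65°; offset = 13.1·tan 37.65° = 10.107 m.
Layer 3: sin θ = 0.51·sin 26.8°/0.31 = 0.7418, θ = 47.88°; offset = 10.5·tan 47.88° = 11.613 m.
Total horizontal offset = 26.671 m.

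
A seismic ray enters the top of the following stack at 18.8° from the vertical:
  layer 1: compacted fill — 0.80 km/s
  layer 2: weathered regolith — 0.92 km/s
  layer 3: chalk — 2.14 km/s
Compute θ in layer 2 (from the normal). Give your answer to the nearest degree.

22°

Snell's law across each interface conserves sin θ / V, so sin θ_2 = V_2·sin θ₁/V₁.
sin θ_2 = 0.92 × sin 18.8° / 0.80 = 0.3706.
θ_2 = arcsin 0.3706 = 21.75°.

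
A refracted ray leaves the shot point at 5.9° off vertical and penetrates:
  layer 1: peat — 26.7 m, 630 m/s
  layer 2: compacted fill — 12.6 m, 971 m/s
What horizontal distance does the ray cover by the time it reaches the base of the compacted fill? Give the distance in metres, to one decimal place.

4.8 m

Ray parameter p = sin 5.9° / 630 m/s = 1.6316e-04 s/m.
Layer 1: θ = 5.90°; offset = 26.7·tan 5.90° = 2.759 m.
Layer 2: sin θ = p·971 = 0.1584 → θ = 9.12°; offset = 12.6·tan 9.12° = 2.022 m.
Σ offsets = 4.781 m.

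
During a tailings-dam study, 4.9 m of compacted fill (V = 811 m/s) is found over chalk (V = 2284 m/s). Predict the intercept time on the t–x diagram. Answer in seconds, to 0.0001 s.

0.0113 s

θ_c = arcsin(V₁/V₂) = arcsin(811/2284) = 20.80°; cos θ_c = 0.9348.
tᵢ = 2h·cos θ_c / V₁ = 2·4.9·0.9348 / 811 = 0.01130 s.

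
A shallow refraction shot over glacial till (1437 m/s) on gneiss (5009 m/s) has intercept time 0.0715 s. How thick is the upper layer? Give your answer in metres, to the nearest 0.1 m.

53.6 m

h = tᵢ·V₁·V₂ / (2·√(V₂²−V₁²)).
√(V₂²−V₁²) = √(5009² − 1437²) = 4798.4 m/s.
h = 0.0715 s × 1437 × 5009 / (2 × 4798.4) = 53.63 m.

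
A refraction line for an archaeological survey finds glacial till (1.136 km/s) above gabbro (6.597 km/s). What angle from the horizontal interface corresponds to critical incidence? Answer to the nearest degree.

At critical incidence the refracted ray runs along the interface (θ₂ = 90°), so sin θ_c = V₁/V₂.
θ_c = arcsin(1.136/6.597) = arcsin 0.1722 = 9.92°.
Measured from the interface: 90° − 9.92° = 80.08°.

80°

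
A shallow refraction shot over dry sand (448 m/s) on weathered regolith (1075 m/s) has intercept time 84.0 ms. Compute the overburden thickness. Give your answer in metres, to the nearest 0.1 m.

h = tᵢ·V₁·V₂ / (2·√(V₂²−V₁²)).
√(V₂²−V₁²) = √(1075² − 448²) = 977.2 m/s.
h = 0.084 s × 448 × 1075 / (2 × 977.2) = 20.70 m.

20.7 m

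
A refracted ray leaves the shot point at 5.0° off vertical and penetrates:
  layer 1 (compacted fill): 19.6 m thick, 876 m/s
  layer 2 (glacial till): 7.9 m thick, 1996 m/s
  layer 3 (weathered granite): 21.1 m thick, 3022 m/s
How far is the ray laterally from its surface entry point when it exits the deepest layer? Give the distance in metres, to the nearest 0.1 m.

10.0 m

Ray parameter p = sin 5.0° / 876 m/s = 9.9493e-05 s/m.
Layer 1: θ = 5.00°; offset = 19.6·tan 5.00° = 1.715 m.
Layer 2: sin θ = p·1996 = 0.1986 → θ = 11.45°; offset = 7.9·tan 11.45° = 1.601 m.
Layer 3: sin θ = p·3022 = 0.3007 → θ = 17.50°; offset = 21.1·tan 17.50° = 6.652 m.
Total horizontal offset = 9.967 m.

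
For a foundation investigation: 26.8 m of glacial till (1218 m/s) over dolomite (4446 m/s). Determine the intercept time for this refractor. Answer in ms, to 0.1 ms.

42.3 ms

θ_c = arcsin(V₁/V₂) = arcsin(1218/4446) = 15.90°; cos θ_c = 0.9617.
tᵢ = 2h·cos θ_c / V₁ = 2·26.8·0.9617 / 1218 = 0.04232 s.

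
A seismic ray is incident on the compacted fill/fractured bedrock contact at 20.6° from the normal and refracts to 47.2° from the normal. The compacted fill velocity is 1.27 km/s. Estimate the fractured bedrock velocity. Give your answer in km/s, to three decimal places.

2.648 km/s

sin 20.6° = 0.3518; sin 47.2° = 0.7337.
V₂ = V₁·(sin θ₂/sin θ₁) = 1.27·(0.7337/0.3518) = 2.648 km/s.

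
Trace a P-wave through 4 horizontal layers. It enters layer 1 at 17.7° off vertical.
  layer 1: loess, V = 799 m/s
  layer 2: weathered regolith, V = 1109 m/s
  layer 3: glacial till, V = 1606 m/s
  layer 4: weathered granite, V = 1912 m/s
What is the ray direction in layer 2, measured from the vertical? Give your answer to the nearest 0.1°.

25.0°

Ray parameter p = sin 17.7° / 799 = 3.8052e-04 s/m.
sin θ_2 = p·V_2 = 3.8052e-04 × 1109 = 0.4220.
θ_2 = 24.96° from the vertical.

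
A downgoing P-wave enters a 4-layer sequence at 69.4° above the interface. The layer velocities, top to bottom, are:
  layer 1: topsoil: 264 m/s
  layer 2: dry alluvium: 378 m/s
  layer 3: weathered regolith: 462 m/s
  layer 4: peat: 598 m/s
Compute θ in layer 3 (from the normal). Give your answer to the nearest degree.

38°

From the normal: θ₁ = 90° − 69.4° = 20.6°.
Snell's law across each interface conserves sin θ / V, so sin θ_3 = V_3·sin θ₁/V₁.
sin θ_3 = 462 × sin 20.6° / 264 = 0.6157.
θ_3 = arcsin 0.6157 = 38.00°.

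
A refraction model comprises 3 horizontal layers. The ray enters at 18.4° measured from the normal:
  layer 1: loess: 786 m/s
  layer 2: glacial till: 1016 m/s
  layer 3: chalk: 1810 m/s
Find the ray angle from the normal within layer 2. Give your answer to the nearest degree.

24°

Ray parameter p = sin 18.4° / 786 = 4.0159e-04 s/m.
sin θ_2 = p·V_2 = 4.0159e-04 × 1016 = 0.4080.
θ_2 = arcsin 0.4080 = 24.08°.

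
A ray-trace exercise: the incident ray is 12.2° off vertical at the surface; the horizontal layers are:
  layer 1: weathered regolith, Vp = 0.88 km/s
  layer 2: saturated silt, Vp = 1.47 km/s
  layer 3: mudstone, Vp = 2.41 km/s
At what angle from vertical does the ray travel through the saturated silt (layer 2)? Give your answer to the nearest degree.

21°

Ray parameter p = sin 12.2° / 0.88 = 2.4014e-01 s/km.
sin θ_2 = p·V_2 = 2.4014e-01 × 1.47 = 0.3530.
θ_2 = 20.67° from the vertical.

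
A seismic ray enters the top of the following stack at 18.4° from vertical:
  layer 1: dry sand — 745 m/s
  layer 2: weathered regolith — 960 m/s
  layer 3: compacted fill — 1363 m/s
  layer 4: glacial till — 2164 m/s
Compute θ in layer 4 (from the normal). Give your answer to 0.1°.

66.5°

Snell's law across each interface conserves sin θ / V, so sin θ_4 = V_4·sin θ₁/V₁.
sin θ_4 = 2164 × sin 18.4° / 745 = 0.9169.
θ_4 = 66.47° from the vertical.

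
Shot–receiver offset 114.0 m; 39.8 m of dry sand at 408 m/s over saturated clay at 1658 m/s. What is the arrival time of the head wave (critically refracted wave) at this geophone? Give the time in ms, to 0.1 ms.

257.9 ms

t = x/V₂ + 2h·√(V₂²−V₁²)/(V₁V₂).
√(V₂²−V₁²) = √(1658²−408²) = 1607.0 m/s; delay term = 2·39.8·1607.0/(408·1658) = 0.18910 s.
t = 114.0/1658 + 0.18910 = 0.25786 s.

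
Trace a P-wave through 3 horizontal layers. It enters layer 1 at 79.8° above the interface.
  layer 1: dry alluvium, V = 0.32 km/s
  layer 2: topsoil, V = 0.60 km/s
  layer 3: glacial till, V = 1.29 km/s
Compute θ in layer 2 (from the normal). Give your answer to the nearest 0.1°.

19.4°

From the normal: θ₁ = 90° − 79.8° = 10.2°.
Ray parameter p = sin 10.2° / 0.32 = 5.5339e-01 s/km.
sin θ_2 = p·V_2 = 5.5339e-01 × 0.60 = 0.3320.
θ_2 = 19.39° from the vertical.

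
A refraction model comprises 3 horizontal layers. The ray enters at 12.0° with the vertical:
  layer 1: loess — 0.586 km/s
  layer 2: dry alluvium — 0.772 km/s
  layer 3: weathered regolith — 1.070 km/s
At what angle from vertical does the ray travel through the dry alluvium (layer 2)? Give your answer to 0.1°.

Snell's law across each interface conserves sin θ / V, so sin θ_2 = V_2·sin θ₁/V₁.
sin θ_2 = 0.772 × sin 12.0° / 0.586 = 0.2739.
θ_2 = 15.90° from the vertical.

15.9°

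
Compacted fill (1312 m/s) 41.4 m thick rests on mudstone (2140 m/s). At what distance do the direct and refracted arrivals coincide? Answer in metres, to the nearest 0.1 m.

θ_c = arcsin(1312/2140) = 37.81°, so cos θ_c = 0.7900 and tᵢ = 2h cos θ_c/V₁ = 0.0499 s.
At crossover x/V₁ = x/V₂ + tᵢ ⇒ x = tᵢ/(1/V₁ − 1/V₂) = 0.04986/(7.6220e-04 − 4.6729e-04) = 169.06 m.

169.1 m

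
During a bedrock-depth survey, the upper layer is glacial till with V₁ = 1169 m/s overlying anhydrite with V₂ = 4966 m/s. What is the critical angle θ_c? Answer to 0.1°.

At critical incidence the refracted ray runs along the interface (θ₂ = 90°), so sin θ_c = V₁/V₂.
θ_c = arcsin(1169/4966) = arcsin 0.2354 = 13.62°.

13.6°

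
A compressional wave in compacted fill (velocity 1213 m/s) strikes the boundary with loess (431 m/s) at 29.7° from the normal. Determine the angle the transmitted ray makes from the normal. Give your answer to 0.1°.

sin θ₁/V₁ = sin θ₂/V₂ ⇒ sin θ₂ = 431·sin 29.7°/1213 = 431·0.4955/1213 = 0.1760.
θ₂ = sin⁻¹(0.1760) = 10.14° (from vertical).

10.1°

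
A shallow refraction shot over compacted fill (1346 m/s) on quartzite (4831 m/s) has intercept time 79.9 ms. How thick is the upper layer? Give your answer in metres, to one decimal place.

h = tᵢ·V₁·V₂ / (2·√(V₂²−V₁²)).
√(V₂²−V₁²) = √(4831² − 1346²) = 4639.7 m/s.
h = 0.0799 s × 1346 × 4831 / (2 × 4639.7) = 55.99 m.

56.0 m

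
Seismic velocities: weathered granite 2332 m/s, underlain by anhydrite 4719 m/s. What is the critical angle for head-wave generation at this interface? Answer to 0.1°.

29.6°

Critical incidence: sin θ_c = V₁/V₂ = 2332/4719 = 0.4942.
θ_c = arcsin 0.4942 = 29.62°.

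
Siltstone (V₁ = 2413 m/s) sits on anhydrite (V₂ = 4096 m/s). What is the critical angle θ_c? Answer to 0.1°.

Critical incidence: sin θ_c = V₁/V₂ = 2413/4096 = 0.5891.
θ_c = arcsin 0.5891 = 36.09°.

36.1°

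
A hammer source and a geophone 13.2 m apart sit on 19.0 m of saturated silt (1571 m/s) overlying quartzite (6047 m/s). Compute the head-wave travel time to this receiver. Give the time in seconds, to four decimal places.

θ_c = arcsin(V₁/V₂) = arcsin(1571/6047) = 15.06°, cos θ_c = 0.9657.
Intercept time tᵢ = 2h cos θ_c / V₁ = 2·19.0·0.9657/1571 = 0.02336 s.
t = x/V₂ + tᵢ = 13.2/6047 + 0.02336 = 0.02554 s.

0.0255 s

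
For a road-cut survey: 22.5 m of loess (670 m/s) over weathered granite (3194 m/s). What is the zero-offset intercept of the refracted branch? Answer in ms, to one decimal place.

65.7 ms

θ_c = arcsin(V₁/V₂) = arcsin(670/3194) = 12.11°; cos θ_c = 0.9778.
tᵢ = 2h·cos θ_c / V₁ = 2·22.5·0.9778 / 670 = 0.06567 s.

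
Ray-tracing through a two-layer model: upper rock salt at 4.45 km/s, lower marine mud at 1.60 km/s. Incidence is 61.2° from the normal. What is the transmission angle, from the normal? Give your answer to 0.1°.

18.4°

Snell's law: sin θ₂ = (V₂/V₁)·sin θ₁ = (1.60/4.45)·sin 61.2° = 0.3151.
θ₂ = sin⁻¹(0.3151) = 18.37° (from vertical).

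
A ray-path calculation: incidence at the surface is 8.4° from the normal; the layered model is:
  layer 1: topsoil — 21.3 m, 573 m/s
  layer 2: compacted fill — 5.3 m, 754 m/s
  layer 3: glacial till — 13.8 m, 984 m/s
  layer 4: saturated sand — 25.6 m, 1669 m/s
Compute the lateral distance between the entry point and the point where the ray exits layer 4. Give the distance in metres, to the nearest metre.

Ray parameter p = sin 8.4° / 573 m/s = 2.5494e-04 s/m.
Layer 1: θ = 8.40°; offset = 21.3·tan 8.40° = 3.145 m.
Layer 2: sin θ = p·754 = 0.1922 → θ = 11.08°; offset = 5.3·tan 11.08° = 1.038 m.
Layer 3: sin θ = p·984 = 0.2509 → θ = 14.53°; offset = 13.8·tan 14.53° = 3.576 m.
Layer 4: sin θ = p·1669 = 0.4255 → θ = 25.18°; offset = 25.6·tan 25.18° = 12.037 m.
Total horizontal offset = 19.797 m.

20 m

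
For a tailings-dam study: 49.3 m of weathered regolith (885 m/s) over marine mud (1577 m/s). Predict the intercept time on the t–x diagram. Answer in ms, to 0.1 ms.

tᵢ = 2h·√(V₂²−V₁²)/(V₁V₂).
√(V₂²−V₁²) = √(1577²−885²) = 1305.3 m/s.
tᵢ = 2·49.3·1305.3/(885·1577) = 0.09221 s.

92.2 ms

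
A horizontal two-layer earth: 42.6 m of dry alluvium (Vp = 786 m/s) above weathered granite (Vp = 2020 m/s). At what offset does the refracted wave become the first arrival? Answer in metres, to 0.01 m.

θ_c = arcsin(786/2020) = 22.90°, so cos θ_c = 0.9212 and tᵢ = 2h cos θ_c/V₁ = 0.0999 s.
At crossover x/V₁ = x/V₂ + tᵢ ⇒ x = tᵢ/(1/V₁ − 1/V₂) = 0.09985/(1.2723e-03 − 4.9505e-04) = 128.48 m.

128.48 m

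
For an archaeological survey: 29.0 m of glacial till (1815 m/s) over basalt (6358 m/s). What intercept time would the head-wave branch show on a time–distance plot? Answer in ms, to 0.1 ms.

30.6 ms

tᵢ = 2h·√(V₂²−V₁²)/(V₁V₂).
√(V₂²−V₁²) = √(6358²−1815²) = 6093.4 m/s.
tᵢ = 2·29.0·6093.4/(1815·6358) = 0.03063 s.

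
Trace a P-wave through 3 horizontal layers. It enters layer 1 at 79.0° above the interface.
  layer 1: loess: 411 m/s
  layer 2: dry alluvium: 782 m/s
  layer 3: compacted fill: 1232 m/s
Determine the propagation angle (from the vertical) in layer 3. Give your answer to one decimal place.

From the normal: θ₁ = 90° − 79.0° = 11.0°.
Snell's law across each interface conserves sin θ / V, so sin θ_3 = V_3·sin θ₁/V₁.
sin θ_3 = 1232 × sin 11.0° / 411 = 0.5720.
θ_3 = arcsin 0.5720 = 34.89°.

34.9°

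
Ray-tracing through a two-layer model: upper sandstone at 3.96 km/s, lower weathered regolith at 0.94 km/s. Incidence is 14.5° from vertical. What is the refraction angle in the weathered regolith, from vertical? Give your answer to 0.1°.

sin θ₁/V₁ = sin θ₂/V₂ ⇒ sin θ₂ = 0.94·sin 14.5°/3.96 = 0.94·0.2504/3.96 = 0.0594.
θ₂ = arcsin 0.0594 = 3.41° from the normal.

3.4°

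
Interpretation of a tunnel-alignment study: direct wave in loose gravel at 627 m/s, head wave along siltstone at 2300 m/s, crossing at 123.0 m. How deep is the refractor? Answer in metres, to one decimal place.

46.5 m

h = (x_cross/2)·√((V₂−V₁)/(V₂+V₁)).
(V₂−V₁)/(V₂+V₁) = (2300−627)/(2300+627) = 0.5716; √ = 0.7560.
h = (123.0/2)·0.7560 = 46.50 m.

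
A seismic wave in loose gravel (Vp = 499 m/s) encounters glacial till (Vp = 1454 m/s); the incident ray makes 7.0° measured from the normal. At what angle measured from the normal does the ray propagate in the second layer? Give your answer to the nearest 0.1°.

sin θ₁/V₁ = sin θ₂/V₂ ⇒ sin θ₂ = 1454·sin 7.0°/499 = 1454·0.1219/499 = 0.3551.
θ₂ = sin⁻¹(0.3551) = 20.80° (from vertical).

20.8°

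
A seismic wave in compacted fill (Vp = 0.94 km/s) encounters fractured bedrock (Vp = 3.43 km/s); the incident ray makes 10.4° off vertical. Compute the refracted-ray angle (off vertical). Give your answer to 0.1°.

41.2°

sin θ₁/V₁ = sin θ₂/V₂ ⇒ sin θ₂ = 3.43·sin 10.4°/0.94 = 3.43·0.1805/0.94 = 0.6587.
θ₂ = sin⁻¹(0.6587) = 41.20° (from vertical).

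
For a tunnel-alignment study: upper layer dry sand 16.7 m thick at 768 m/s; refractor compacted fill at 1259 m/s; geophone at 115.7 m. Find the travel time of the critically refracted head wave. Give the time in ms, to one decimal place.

θ_c = arcsin(V₁/V₂) = arcsin(768/1259) = 37.59°, cos θ_c = 0.7924.
Intercept time tᵢ = 2h cos θ_c / V₁ = 2·16.7·0.7924/768 = 0.03446 s.
t = x/V₂ + tᵢ = 115.7/1259 + 0.03446 = 0.12636 s.

126.4 ms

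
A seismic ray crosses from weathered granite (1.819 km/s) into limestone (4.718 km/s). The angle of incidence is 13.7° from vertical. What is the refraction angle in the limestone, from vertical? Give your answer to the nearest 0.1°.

sin θ₁/V₁ = sin θ₂/V₂ ⇒ sin θ₂ = 4.718·sin 13.7°/1.819 = 4.718·0.2368/1.819 = 0.6143.
θ₂ = sin⁻¹(0.6143) = 37.90° (from vertical).

37.9°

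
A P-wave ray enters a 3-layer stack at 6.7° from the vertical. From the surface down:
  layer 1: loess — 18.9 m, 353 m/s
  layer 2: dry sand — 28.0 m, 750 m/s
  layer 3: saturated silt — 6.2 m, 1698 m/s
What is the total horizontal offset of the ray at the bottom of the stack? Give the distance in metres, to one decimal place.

13.6 m

p = sin θ₁/V₁ = sin 6.7°/353 = 3.3051e-04 s/m is conserved through the stack.
Layer 1: θ = 6.70°; offset = 18.9·tan 6.70° = 2.220 m.
Layer 2: sin θ = p·750 = 0.2479 → θ = 14.35°; offset = 28.0·tan 14.35° = 7.164 m.
Layer 3: sin θ = p·1698 = 0.5612 → θ = 34.14°; offset = 6.2·tan 34.14° = 4.204 m.
Summing the layer offsets gives 13.589 m.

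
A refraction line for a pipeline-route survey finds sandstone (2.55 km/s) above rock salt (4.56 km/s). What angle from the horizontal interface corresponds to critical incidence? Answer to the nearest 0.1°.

56.0°

Critical incidence: sin θ_c = V₁/V₂ = 2.55/4.56 = 0.5592.
θ_c = arcsin 0.5592 = 34.00°.
Measured from the interface: 90° − 34.00° = 56.00°.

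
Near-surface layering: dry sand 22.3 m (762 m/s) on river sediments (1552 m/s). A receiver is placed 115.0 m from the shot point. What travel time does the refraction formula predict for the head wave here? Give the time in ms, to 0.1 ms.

125.1 ms

t = x/V₂ + 2h·√(V₂²−V₁²)/(V₁V₂).
√(V₂²−V₁²) = √(1552²−762²) = 1352.1 m/s; delay term = 2·22.3·1352.1/(762·1552) = 0.05099 s.
t = 115.0/1552 + 0.05099 = 0.12509 s.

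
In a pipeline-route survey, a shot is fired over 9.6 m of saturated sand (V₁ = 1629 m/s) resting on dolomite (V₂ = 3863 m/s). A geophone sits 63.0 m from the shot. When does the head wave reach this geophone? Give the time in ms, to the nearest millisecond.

θ_c = arcsin(V₁/V₂) = arcsin(1629/3863) = 24.94°, cos θ_c = 0.9067.
Intercept time tᵢ = 2h cos θ_c / V₁ = 2·9.6·0.9067/1629 = 0.01069 s.
t = x/V₂ + tᵢ = 63.0/3863 + 0.01069 = 0.02700 s.

27 ms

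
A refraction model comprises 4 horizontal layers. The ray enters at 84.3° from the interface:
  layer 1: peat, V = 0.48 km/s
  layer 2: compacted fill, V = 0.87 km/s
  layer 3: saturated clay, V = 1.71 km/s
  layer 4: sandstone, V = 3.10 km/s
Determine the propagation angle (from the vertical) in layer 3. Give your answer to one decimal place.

From the normal: θ₁ = 90° − 84.3° = 5.7°.
Snell's law across each interface conserves sin θ / V, so sin θ_3 = V_3·sin θ₁/V₁.
sin θ_3 = 1.71 × sin 5.7° / 0.48 = 0.3538.
θ_3 = 20.72° from the vertical.

20.7°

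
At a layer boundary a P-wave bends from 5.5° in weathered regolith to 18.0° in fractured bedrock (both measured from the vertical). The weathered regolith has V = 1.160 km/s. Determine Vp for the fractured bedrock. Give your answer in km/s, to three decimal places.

3.740 km/s

sin 5.5° = 0.0958; sin 18.0° = 0.3090.
V₂ = V₁·(sin θ₂/sin θ₁) = 1.160·(0.3090/0.0958) = 3.740 km/s.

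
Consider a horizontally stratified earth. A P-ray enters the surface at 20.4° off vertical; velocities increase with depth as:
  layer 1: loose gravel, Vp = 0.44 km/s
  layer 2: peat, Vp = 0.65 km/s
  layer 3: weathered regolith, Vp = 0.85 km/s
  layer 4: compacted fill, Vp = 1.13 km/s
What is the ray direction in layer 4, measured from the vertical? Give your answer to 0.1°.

Snell's law across each interface conserves sin θ / V, so sin θ_4 = V_4·sin θ₁/V₁.
sin θ_4 = 1.13 × sin 20.4° / 0.44 = 0.8952.
θ_4 = 63.53° from the vertical.

63.5°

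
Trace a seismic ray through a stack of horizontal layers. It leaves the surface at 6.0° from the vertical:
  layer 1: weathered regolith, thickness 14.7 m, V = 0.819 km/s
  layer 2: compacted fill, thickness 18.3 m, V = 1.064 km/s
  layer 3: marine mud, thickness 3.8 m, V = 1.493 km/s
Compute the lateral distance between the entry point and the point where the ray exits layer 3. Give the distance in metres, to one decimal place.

4.8 m

Apply Snell's law at each interface; in layer i the horizontal offset is hᵢ·tan θᵢ.
Layer 1: θ = 6.00°; offset = 14.7·tan 6.00° = 1.545 m.
Layer 2: sin θ = 1.064·sin 6.0°/0.819 = 0.1358, θ = 7.80°; offset = 18.3·tan 7.80° = 2.508 m.
Layer 3: sin θ = 1.493·sin 6.0°/0.819 = 0.1906, θ = 10.98°; offset = 3.8·tan 10.98° = 0.738 m.
Σ offsets = 4.791 m.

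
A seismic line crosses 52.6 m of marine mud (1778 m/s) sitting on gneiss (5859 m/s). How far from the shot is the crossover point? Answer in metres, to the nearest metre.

x_cross = 2h·√((V₂+V₁)/(V₂−V₁)).
(V₂+V₁)/(V₂−V₁) = (5859+1778)/(5859−1778) = 1.8714; √ = 1.3680.
x_cross = 2·52.6·1.3680 = 143.91 m.

144 m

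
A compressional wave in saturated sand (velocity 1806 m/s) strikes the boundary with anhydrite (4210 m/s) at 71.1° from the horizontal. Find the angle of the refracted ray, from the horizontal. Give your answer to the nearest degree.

Convert to the normal: θ₁ = 90° − 71.1° = 18.9°.
Snell's law: sin θ₂ = (V₂/V₁)·sin θ₁ = (4210/1806)·sin 18.9° = 0.7551.
θ₂ = sin⁻¹(0.7551) = 49.03° (from vertical).
From the interface: 90° − 49.03° = 40.97°.

41°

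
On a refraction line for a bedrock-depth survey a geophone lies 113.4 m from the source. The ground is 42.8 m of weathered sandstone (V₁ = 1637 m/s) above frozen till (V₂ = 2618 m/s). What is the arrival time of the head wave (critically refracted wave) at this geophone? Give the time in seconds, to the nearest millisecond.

θ_c = arcsin(V₁/V₂) = arcsin(1637/2618) = 38.70°, cos θ_c = 0.7804.
Intercept time tᵢ = 2h cos θ_c / V₁ = 2·42.8·0.7804/1637 = 0.04081 s.
t = x/V₂ + tᵢ = 113.4/2618 + 0.04081 = 0.08412 s.

0.084 s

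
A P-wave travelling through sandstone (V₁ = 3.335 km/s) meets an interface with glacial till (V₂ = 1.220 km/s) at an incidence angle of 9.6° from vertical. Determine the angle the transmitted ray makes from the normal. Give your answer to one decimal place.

3.5°

Snell's law: sin θ₂ = (V₂/V₁)·sin θ₁ = (1.220/3.335)·sin 9.6° = 0.0610.
θ₂ = sin⁻¹(0.0610) = 3.50° (from vertical).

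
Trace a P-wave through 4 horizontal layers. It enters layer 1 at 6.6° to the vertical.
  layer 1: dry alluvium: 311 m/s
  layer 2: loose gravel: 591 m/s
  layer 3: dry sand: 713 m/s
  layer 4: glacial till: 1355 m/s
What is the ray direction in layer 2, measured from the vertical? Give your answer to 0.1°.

12.6°

Snell's law across each interface conserves sin θ / V, so sin θ_2 = V_2·sin θ₁/V₁.
sin θ_2 = 591 × sin 6.6° / 311 = 0.2184.
θ_2 = arcsin 0.2184 = 12.62°.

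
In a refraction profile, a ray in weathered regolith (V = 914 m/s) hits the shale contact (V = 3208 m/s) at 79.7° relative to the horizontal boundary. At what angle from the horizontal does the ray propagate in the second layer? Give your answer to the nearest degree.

51°

Angle from the normal: 90° − 79.7° = 10.3°.
Snell's law: sin θ₂ = (V₂/V₁)·sin θ₁ = (3208/914)·sin 10.3° = 0.6276.
θ₂ = arcsin 0.6276 = 38.87° from the normal.
From the interface: 90° − 38.87° = 51.13°.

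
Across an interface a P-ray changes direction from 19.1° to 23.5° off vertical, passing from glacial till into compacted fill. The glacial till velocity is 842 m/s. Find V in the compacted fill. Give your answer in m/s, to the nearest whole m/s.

1026 m/s

sin 19.1° = 0.3272; sin 23.5° = 0.3987.
V₂ = V₁·(sin θ₂/sin θ₁) = 842·(0.3987/0.3272) = 1026.06 m/s.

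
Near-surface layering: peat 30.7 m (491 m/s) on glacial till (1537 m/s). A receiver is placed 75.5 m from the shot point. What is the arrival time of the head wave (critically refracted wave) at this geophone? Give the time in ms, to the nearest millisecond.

168 ms

t = x/V₂ + 2h·√(V₂²−V₁²)/(V₁V₂).
√(V₂²−V₁²) = √(1537²−491²) = 1456.5 m/s; delay term = 2·30.7·1456.5/(491·1537) = 0.11850 s.
t = 75.5/1537 + 0.11850 = 0.16762 s.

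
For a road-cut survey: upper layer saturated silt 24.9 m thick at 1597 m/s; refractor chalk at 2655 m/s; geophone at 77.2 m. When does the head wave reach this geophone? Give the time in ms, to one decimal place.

54.0 ms

θ_c = arcsin(V₁/V₂) = arcsin(1597/2655) = 36.98°, cos θ_c = 0.7989.
Intercept time tᵢ = 2h cos θ_c / V₁ = 2·24.9·0.7989/1597 = 0.02491 s.
t = x/V₂ + tᵢ = 77.2/2655 + 0.02491 = 0.05399 s.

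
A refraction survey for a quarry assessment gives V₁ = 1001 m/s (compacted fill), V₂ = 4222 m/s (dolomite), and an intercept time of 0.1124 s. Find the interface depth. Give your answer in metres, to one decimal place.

h = tᵢ·V₁·V₂ / (2·√(V₂²−V₁²)).
√(V₂²−V₁²) = √(4222² − 1001²) = 4101.6 m/s.
h = 0.1124 s × 1001 × 4222 / (2 × 4101.6) = 57.91 m.

57.9 m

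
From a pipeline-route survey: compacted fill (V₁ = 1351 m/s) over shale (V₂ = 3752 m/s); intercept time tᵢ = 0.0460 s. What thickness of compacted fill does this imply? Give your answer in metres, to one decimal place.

h = tᵢ·V₁·V₂ / (2·√(V₂²−V₁²)).
√(V₂²−V₁²) = √(3752² − 1351²) = 3500.3 m/s.
h = 0.046 s × 1351 × 3752 / (2 × 3500.3) = 33.31 m.

33.3 m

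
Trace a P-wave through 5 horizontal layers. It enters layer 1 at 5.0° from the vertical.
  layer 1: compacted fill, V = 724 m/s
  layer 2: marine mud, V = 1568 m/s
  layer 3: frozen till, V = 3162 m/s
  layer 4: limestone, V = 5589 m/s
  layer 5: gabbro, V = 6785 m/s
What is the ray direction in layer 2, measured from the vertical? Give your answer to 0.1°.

Ray parameter p = sin 5.0° / 724 = 1.2038e-04 s/m.
sin θ_2 = p·V_2 = 1.2038e-04 × 1568 = 0.1888.
θ_2 = 10.88° from the vertical.

10.9°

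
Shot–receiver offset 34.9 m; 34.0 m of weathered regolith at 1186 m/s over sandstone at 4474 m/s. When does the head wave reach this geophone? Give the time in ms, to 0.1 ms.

63.1 ms

t = x/V₂ + 2h·√(V₂²−V₁²)/(V₁V₂).
√(V₂²−V₁²) = √(4474²−1186²) = 4313.9 m/s; delay term = 2·34.0·4313.9/(1186·4474) = 0.05528 s.
t = 34.9/4474 + 0.05528 = 0.06308 s.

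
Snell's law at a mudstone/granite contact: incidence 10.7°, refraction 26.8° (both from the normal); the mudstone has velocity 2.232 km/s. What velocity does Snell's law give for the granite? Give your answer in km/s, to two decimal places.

sin 10.7° = 0.1857; sin 26.8° = 0.4509.
V₂ = V₁·(sin θ₂/sin θ₁) = 2.232·(0.4509/0.1857) = 5.42 km/s.

5.42 km/s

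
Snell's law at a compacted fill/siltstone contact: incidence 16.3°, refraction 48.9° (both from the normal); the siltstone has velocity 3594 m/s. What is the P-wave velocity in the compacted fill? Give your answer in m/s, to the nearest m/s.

Snell's law: sin 16.3°/V₁ = sin 48.9°/V₂.
V₁ = V₂·sin 16.3°/sin 48.9° = 3594 × 0.3725 = 1338.59 m/s.

1339 m/s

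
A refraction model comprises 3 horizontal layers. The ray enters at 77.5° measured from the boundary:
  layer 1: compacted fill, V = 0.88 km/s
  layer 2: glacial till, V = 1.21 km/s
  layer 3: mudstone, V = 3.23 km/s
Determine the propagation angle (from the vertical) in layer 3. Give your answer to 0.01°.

52.60°

From the normal: θ₁ = 90° − 77.5° = 12.5°.
Snell's law across each interface conserves sin θ / V, so sin θ_3 = V_3·sin θ₁/V₁.
sin θ_3 = 3.23 × sin 12.5° / 0.88 = 0.7944.
θ_3 = 52.60° from the vertical.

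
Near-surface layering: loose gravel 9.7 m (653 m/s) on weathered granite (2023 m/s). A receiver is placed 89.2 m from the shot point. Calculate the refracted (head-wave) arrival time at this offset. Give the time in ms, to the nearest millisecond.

t = x/V₂ + 2h·√(V₂²−V₁²)/(V₁V₂).
√(V₂²−V₁²) = √(2023²−653²) = 1914.7 m/s; delay term = 2·9.7·1914.7/(653·2023) = 0.02812 s.
t = 89.2/2023 + 0.02812 = 0.07221 s.

72 ms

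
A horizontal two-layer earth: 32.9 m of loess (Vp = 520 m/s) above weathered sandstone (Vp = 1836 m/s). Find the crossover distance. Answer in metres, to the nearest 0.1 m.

x_cross = 2h·√((V₂+V₁)/(V₂−V₁)).
(V₂+V₁)/(V₂−V₁) = (1836+520)/(1836−520) = 1.7903; √ = 1.3380.
x_cross = 2·32.9·1.3380 = 88.04 m.

88.0 m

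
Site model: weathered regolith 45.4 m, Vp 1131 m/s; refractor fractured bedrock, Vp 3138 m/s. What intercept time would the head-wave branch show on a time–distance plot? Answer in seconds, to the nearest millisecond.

0.075 s

tᵢ = 2h·√(V₂²−V₁²)/(V₁V₂).
√(V₂²−V₁²) = √(3138²−1131²) = 2927.1 m/s.
tᵢ = 2·45.4·2927.1/(1131·3138) = 0.07489 s.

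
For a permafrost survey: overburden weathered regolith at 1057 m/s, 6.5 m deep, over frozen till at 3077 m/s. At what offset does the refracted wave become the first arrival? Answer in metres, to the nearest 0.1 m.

18.6 m

θ_c = arcsin(1057/3077) = 20.09°, so cos θ_c = 0.9391 and tᵢ = 2h cos θ_c/V₁ = 0.0116 s.
At crossover x/V₁ = x/V₂ + tᵢ ⇒ x = tᵢ/(1/V₁ − 1/V₂) = 0.01155/(9.4607e-04 − 3.2499e-04) = 18.60 m.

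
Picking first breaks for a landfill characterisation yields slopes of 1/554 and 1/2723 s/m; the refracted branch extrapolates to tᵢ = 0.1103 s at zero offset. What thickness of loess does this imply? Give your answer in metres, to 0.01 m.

θ_c = arcsin(554/2723) = 11.74°; cos θ_c = 0.9791.
tᵢ = 2h cos θ_c/V₁ ⇒ h = tᵢ·V₁/(2 cos θ_c) = 0.1103·554/(2·0.9791) = 31.21 m.

31.21 m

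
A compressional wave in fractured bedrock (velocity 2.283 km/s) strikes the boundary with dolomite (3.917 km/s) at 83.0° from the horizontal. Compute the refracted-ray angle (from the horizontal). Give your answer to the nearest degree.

78°

Angle from the normal: 90° − 83.0° = 7.0°.
Snell's law: sin θ₂ = (V₂/V₁)·sin θ₁ = (3.917/2.283)·sin 7.0° = 0.2091.
θ₂ = arcsin 0.2091 = 12.07° from the normal.
From the interface: 90° − 12.07° = 77.93°.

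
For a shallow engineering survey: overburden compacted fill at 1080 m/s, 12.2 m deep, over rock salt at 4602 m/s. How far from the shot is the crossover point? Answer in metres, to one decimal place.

θ_c = arcsin(1080/4602) = 13.57°, so cos θ_c = 0.9721 and tᵢ = 2h cos θ_c/V₁ = 0.0220 s.
At crossover x/V₁ = x/V₂ + tᵢ ⇒ x = tᵢ/(1/V₁ − 1/V₂) = 0.02196/(9.2593e-04 − 2.1730e-04) = 30.99 m.

31.0 m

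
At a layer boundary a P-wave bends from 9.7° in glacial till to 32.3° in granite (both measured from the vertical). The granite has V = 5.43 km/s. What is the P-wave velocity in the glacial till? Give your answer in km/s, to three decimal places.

1.712 km/s

sin 9.7° = 0.1685; sin 32.3° = 0.5344.
V₁ = V₂·(sin θ₁/sin θ₂) = 5.43·(0.1685/0.5344) = 1.712 km/s.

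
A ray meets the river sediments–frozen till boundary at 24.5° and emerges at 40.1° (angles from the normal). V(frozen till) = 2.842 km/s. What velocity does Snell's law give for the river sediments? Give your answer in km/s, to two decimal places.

sin 24.5° = 0.4147; sin 40.1° = 0.6441.
V₁ = V₂·(sin θ₁/sin θ₂) = 2.842·(0.4147/0.6441) = 1.83 km/s.

1.83 km/s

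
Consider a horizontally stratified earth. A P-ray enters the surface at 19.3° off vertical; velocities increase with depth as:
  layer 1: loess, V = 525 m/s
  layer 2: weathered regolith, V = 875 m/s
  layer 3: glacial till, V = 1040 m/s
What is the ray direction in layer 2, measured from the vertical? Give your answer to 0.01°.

33.43°

Ray parameter p = sin 19.3° / 525 = 6.2955e-04 s/m.
sin θ_2 = p·V_2 = 6.2955e-04 × 875 = 0.5509.
θ_2 = arcsin 0.5509 = 33.43°.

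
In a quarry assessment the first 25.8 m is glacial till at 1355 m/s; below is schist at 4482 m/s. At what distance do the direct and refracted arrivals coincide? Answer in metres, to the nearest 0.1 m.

70.5 m

θ_c = arcsin(1355/4482) = 17.60°, so cos θ_c = 0.9532 and tᵢ = 2h cos θ_c/V₁ = 0.0363 s.
At crossover x/V₁ = x/V₂ + tᵢ ⇒ x = tᵢ/(1/V₁ − 1/V₂) = 0.03630/(7.3801e-04 − 2.2311e-04) = 70.50 m.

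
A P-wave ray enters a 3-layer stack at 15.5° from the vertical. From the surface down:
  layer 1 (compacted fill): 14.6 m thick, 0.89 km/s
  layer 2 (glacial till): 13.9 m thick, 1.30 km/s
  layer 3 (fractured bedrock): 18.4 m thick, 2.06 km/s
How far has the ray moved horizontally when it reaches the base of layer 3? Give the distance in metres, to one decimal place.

Ray parameter p = sin 15.5° / 0.89 km/s = 3.0027e-01 s/km.
Layer 1: θ = 15.50°; offset = 14.6·tan 15.50° = 4.049 m.
Layer 2: sin θ = p·1.30 = 0.3903 → θ = 22.98°; offset = 13.9·tan 22.98° = 5.893 m.
Layer 3: sin θ = p·2.06 = 0.6186 → θ = 38.21°; offset = 18.4·tan 38.21° = 14.485 m.
Summing the layer offsets gives 24.427 m.

24.4 m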